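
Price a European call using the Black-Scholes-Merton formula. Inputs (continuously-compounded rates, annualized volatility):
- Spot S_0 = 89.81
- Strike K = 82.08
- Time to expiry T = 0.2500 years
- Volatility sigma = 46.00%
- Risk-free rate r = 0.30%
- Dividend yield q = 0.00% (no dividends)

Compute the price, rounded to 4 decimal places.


Answer: Price = 12.3630

Derivation:
d1 = (ln(S/K) + (r - q + 0.5*sigma^2) * T) / (sigma * sqrt(T)) = 0.50957368
d2 = d1 - sigma * sqrt(T) = 0.27957368
exp(-rT) = 0.99925028; exp(-qT) = 1.00000000
C = S_0 * exp(-qT) * N(d1) - K * exp(-rT) * N(d2)
N(d1) = 0.69482492; N(d2) = 0.61009770
C = 89.8100 * 1.00000000 * 0.69482492 - 82.0800 * 0.99925028 * 0.61009770 = 12.3630


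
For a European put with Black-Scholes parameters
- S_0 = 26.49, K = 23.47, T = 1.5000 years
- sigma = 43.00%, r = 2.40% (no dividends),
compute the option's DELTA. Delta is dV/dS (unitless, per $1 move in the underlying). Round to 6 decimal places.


Answer: Delta = -0.287221

Derivation:
d1 = 0.5615204465; d2 = 0.0348801518
phi(d1) = 0.3407551349; exp(-qT) = 1.0000000000; exp(-rT) = 0.9646402935
N(-d1) = 0.2872213979
Delta = -exp(-qT) * N(-d1) = -1.0000000000 * 0.2872213979 = -0.287221


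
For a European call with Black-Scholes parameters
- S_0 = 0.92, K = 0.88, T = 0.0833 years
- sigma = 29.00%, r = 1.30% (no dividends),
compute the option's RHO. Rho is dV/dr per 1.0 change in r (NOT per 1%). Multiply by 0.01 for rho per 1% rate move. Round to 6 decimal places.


Answer: Rho = 0.050688

Derivation:
d1 = 0.5858779875; d2 = 0.5021789433
phi(d1) = 0.3360265712; exp(-qT) = 1.0000000000; exp(-rT) = 0.9989176861
N(d2) = 0.6922291733
Rho = K*T*exp(-rT)*N(d2) = 0.8800 * 0.0833 * 0.9989176861 * 0.6922291733 = 0.050688


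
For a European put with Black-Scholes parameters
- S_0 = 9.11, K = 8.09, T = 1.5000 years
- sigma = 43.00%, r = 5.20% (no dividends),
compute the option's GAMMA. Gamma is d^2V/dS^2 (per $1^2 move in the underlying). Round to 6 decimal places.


Answer: Gamma = 0.067888

Derivation:
d1 = 0.6369033733; d2 = 0.1102630786
phi(d1) = 0.3257055630; exp(-qT) = 1.0000000000; exp(-rT) = 0.9249644265
Gamma = exp(-qT) * phi(d1) / (S * sigma * sqrt(T)) = 1.0000000000 * 0.3257055630 / (9.1100 * 0.4300 * 1.2247448714) = 0.067888


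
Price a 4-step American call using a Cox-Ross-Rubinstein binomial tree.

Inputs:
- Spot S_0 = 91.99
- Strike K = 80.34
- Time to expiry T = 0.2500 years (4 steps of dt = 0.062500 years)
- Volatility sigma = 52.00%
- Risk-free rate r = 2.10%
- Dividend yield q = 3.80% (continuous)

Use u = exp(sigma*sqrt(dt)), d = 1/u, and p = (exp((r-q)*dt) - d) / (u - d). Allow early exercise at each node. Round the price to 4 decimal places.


dt = T/N = 0.062500
u = exp(sigma*sqrt(dt)) = 1.138828; d = 1/u = 0.878095
p = (exp((r-q)*dt) - d) / (u - d) = 0.463473
Discount per step: exp(-r*dt) = 0.998688
Stock lattice S(k, i) with i counting down-moves:
  k=0: S(0,0) = 91.9900
  k=1: S(1,0) = 104.7608; S(1,1) = 80.7760
  k=2: S(2,0) = 119.3046; S(2,1) = 91.9900; S(2,2) = 70.9290
  k=3: S(3,0) = 135.8675; S(3,1) = 104.7608; S(3,2) = 80.7760; S(3,3) = 62.2825
  k=4: S(4,0) = 154.7297; S(4,1) = 119.3046; S(4,2) = 91.9900; S(4,3) = 70.9290; S(4,4) = 54.6899
Terminal payoffs V(N, i) = max(S_T - K, 0):
  V(4,0) = 74.389723; V(4,1) = 38.964599; V(4,2) = 11.650000; V(4,3) = 0.000000; V(4,4) = 0.000000
Backward induction: V(k, i) = exp(-r*dt) * [p * V(k+1, i) + (1-p) * V(k+1, i+1)]; then take max(V_cont, immediate exercise) for American.
  V(3,0) = exp(-r*dt) * [p*74.389723 + (1-p)*38.964599] = 55.310538; exercise = 55.527463; V(3,0) = max -> 55.527463
  V(3,1) = exp(-r*dt) * [p*38.964599 + (1-p)*11.650000] = 24.277688; exercise = 24.420823; V(3,1) = max -> 24.420823
  V(3,2) = exp(-r*dt) * [p*11.650000 + (1-p)*0.000000] = 5.392376; exercise = 0.435999; V(3,2) = max -> 5.392376
  V(3,3) = exp(-r*dt) * [p*0.000000 + (1-p)*0.000000] = 0.000000; exercise = 0.000000; V(3,3) = max -> 0.000000
  V(2,0) = exp(-r*dt) * [p*55.527463 + (1-p)*24.420823] = 38.786964; exercise = 38.964599; V(2,0) = max -> 38.964599
  V(2,1) = exp(-r*dt) * [p*24.420823 + (1-p)*5.392376] = 14.192903; exercise = 11.650000; V(2,1) = max -> 14.192903
  V(2,2) = exp(-r*dt) * [p*5.392376 + (1-p)*0.000000] = 2.495942; exercise = 0.000000; V(2,2) = max -> 2.495942
  V(1,0) = exp(-r*dt) * [p*38.964599 + (1-p)*14.192903] = 25.640236; exercise = 24.420823; V(1,0) = max -> 25.640236
  V(1,1) = exp(-r*dt) * [p*14.192903 + (1-p)*2.495942] = 7.906781; exercise = 0.435999; V(1,1) = max -> 7.906781
  V(0,0) = exp(-r*dt) * [p*25.640236 + (1-p)*7.906781] = 16.104604; exercise = 11.650000; V(0,0) = max -> 16.104604

Answer: Price = V(0,0) = 16.1046


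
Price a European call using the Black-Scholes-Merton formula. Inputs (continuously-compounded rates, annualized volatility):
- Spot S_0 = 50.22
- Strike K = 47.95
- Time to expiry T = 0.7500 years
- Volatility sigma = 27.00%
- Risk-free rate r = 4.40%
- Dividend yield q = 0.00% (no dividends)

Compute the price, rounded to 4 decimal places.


d1 = (ln(S/K) + (r - q + 0.5*sigma^2) * T) / (sigma * sqrt(T)) = 0.45585889
d2 = d1 - sigma * sqrt(T) = 0.22203203
exp(-rT) = 0.96753856; exp(-qT) = 1.00000000
C = S_0 * exp(-qT) * N(d1) - K * exp(-rT) * N(d2)
N(d1) = 0.67575427; N(d2) = 0.58785553
C = 50.2200 * 1.00000000 * 0.67575427 - 47.9500 * 0.96753856 * 0.58785553 = 6.6637

Answer: Price = 6.6637


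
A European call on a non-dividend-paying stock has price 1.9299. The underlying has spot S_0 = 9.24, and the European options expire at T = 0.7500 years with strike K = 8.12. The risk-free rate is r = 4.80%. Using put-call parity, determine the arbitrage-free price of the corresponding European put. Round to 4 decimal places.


Answer: Put price = 0.5228

Derivation:
Put-call parity: C - P = S_0 * exp(-qT) - K * exp(-rT).
S_0 * exp(-qT) = 9.2400 * 1.00000000 = 9.24000000
K * exp(-rT) = 8.1200 * 0.96464029 = 7.83287918
P = C - S*exp(-qT) + K*exp(-rT)
P = 1.9299 - 9.24000000 + 7.83287918 = 0.5228


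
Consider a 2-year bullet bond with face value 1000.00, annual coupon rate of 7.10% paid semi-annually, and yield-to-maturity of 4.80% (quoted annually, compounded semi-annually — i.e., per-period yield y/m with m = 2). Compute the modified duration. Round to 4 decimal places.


Answer: Modified duration = 1.8573

Derivation:
Coupon per period c = face * coupon_rate / m = 35.500000
Periods per year m = 2; per-period yield y/m = 0.024000
Number of cashflows N = 4
Cashflows (t years, CF_t, discount factor 1/(1+y/m)^(m*t), PV):
  t = 0.5000: CF_t = 35.500000, DF = 0.976562, PV = 34.667969
  t = 1.0000: CF_t = 35.500000, DF = 0.953674, PV = 33.855438
  t = 1.5000: CF_t = 35.500000, DF = 0.931323, PV = 33.061951
  t = 2.0000: CF_t = 1035.500000, DF = 0.909495, PV = 941.781764
Price P = sum_t PV_t = 1043.367122
First compute Macaulay numerator sum_t t * PV_t:
  t * PV_t at t = 0.5000: 17.333984
  t * PV_t at t = 1.0000: 33.855438
  t * PV_t at t = 1.5000: 49.592927
  t * PV_t at t = 2.0000: 1883.563527
Macaulay duration D = 1984.345877 / 1043.367122 = 1.901867
Modified duration = D / (1 + y/m) = 1.901867 / (1 + 0.024000) = 1.857292


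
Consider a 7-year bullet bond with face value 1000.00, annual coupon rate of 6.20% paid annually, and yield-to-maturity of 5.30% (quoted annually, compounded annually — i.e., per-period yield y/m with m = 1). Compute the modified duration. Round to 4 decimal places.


Coupon per period c = face * coupon_rate / m = 62.000000
Periods per year m = 1; per-period yield y/m = 0.053000
Number of cashflows N = 7
Cashflows (t years, CF_t, discount factor 1/(1+y/m)^(m*t), PV):
  t = 1.0000: CF_t = 62.000000, DF = 0.949668, PV = 58.879392
  t = 2.0000: CF_t = 62.000000, DF = 0.901869, PV = 55.915852
  t = 3.0000: CF_t = 62.000000, DF = 0.856475, PV = 53.101474
  t = 4.0000: CF_t = 62.000000, DF = 0.813367, PV = 50.428750
  t = 5.0000: CF_t = 62.000000, DF = 0.772428, PV = 47.890551
  t = 6.0000: CF_t = 62.000000, DF = 0.733550, PV = 45.480105
  t = 7.0000: CF_t = 1062.000000, DF = 0.696629, PV = 739.819746
Price P = sum_t PV_t = 1051.515871
First compute Macaulay numerator sum_t t * PV_t:
  t * PV_t at t = 1.0000: 58.879392
  t * PV_t at t = 2.0000: 111.831704
  t * PV_t at t = 3.0000: 159.304422
  t * PV_t at t = 4.0000: 201.715001
  t * PV_t at t = 5.0000: 239.452755
  t * PV_t at t = 6.0000: 272.880632
  t * PV_t at t = 7.0000: 5178.738220
Macaulay duration D = 6222.802126 / 1051.515871 = 5.917935
Modified duration = D / (1 + y/m) = 5.917935 / (1 + 0.053000) = 5.620071

Answer: Modified duration = 5.6201


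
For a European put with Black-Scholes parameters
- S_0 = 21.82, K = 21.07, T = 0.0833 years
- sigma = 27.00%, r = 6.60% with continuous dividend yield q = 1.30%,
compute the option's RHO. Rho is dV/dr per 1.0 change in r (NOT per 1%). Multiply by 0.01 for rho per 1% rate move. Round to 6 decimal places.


d1 = 0.5444595959; d2 = 0.4665328996
phi(d1) = 0.3439851955; exp(-qT) = 0.9989176861; exp(-rT) = 0.9945172852
N(-d2) = 0.3204170521
Rho = -K*T*exp(-rT)*N(-d2) = -21.0700 * 0.0833 * 0.9945172852 * 0.3204170521 = -0.559291

Answer: Rho = -0.559291


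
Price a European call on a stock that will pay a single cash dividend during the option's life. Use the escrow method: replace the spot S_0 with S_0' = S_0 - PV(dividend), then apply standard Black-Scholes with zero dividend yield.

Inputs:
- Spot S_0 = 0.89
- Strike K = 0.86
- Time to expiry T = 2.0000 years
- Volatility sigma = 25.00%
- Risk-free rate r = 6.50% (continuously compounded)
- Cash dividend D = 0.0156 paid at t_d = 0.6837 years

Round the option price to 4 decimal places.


PV(D) = D * exp(-r * t_d) = 0.0156 * 0.95653251 = 0.01492191
S_0' = S_0 - PV(D) = 0.8900 - 0.01492191 = 0.87507809
d1 = (ln(S_0'/K) + (r + sigma^2/2)*T) / (sigma*sqrt(T)) = 0.59363238
d2 = d1 - sigma*sqrt(T) = 0.24007899
exp(-rT) = 0.87809543
N(d1) = 0.72362099; N(d2) = 0.59486549
C = S_0' * N(d1) - K * exp(-rT) * N(d2) = 0.87507809 * 0.72362099 - 0.8600 * 0.87809543 * 0.59486549 = 0.1840

Answer: Price = 0.1840


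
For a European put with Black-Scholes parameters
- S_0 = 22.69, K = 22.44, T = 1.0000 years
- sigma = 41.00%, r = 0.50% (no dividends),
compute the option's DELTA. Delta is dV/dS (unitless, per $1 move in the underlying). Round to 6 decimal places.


d1 = 0.2442176052; d2 = -0.1657823948
phi(d1) = 0.3872210143; exp(-qT) = 1.0000000000; exp(-rT) = 0.9950124792
N(-d1) = 0.4035311464
Delta = -exp(-qT) * N(-d1) = -1.0000000000 * 0.4035311464 = -0.403531

Answer: Delta = -0.403531


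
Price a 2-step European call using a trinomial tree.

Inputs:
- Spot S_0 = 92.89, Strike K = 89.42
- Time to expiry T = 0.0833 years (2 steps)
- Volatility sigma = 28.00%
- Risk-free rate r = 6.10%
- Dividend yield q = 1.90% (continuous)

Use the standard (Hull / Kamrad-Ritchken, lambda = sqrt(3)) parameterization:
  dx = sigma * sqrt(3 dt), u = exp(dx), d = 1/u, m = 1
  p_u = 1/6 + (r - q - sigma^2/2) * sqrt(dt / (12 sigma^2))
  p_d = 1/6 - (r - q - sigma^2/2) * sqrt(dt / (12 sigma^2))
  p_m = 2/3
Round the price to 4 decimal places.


Answer: Price = V(0,0) = 5.3029

Derivation:
dt = T/N = 0.041650; dx = sigma*sqrt(3*dt) = 0.098975
u = exp(dx) = 1.104039; d = 1/u = 0.905765
p_u = 0.167256, p_m = 0.666667, p_d = 0.166078
Discount per step: exp(-r*dt) = 0.997463
Stock lattice S(k, j) with j the centered position index:
  k=0: S(0,+0) = 92.8900
  k=1: S(1,-1) = 84.1365; S(1,+0) = 92.8900; S(1,+1) = 102.5542
  k=2: S(2,-2) = 76.2079; S(2,-1) = 84.1365; S(2,+0) = 92.8900; S(2,+1) = 102.5542; S(2,+2) = 113.2238
Terminal payoffs V(N, j) = max(S_T - K, 0):
  V(2,-2) = 0.000000; V(2,-1) = 0.000000; V(2,+0) = 3.470000; V(2,+1) = 13.134170; V(2,+2) = 23.803789
Backward induction: V(k, j) = exp(-r*dt) * [p_u * V(k+1, j+1) + p_m * V(k+1, j) + p_d * V(k+1, j-1)]
  V(1,-1) = exp(-r*dt) * [p_u*3.470000 + p_m*0.000000 + p_d*0.000000] = 0.578905
  V(1,+0) = exp(-r*dt) * [p_u*13.134170 + p_m*3.470000 + p_d*0.000000] = 4.498655
  V(1,+1) = exp(-r*dt) * [p_u*23.803789 + p_m*13.134170 + p_d*3.470000] = 13.279942
  V(0,+0) = exp(-r*dt) * [p_u*13.279942 + p_m*4.498655 + p_d*0.578905] = 5.302904


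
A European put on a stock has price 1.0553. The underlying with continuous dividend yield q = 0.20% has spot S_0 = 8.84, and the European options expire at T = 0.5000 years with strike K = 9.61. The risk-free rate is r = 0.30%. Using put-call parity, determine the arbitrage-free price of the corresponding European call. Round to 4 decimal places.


Answer: Call price = 0.2909

Derivation:
Put-call parity: C - P = S_0 * exp(-qT) - K * exp(-rT).
S_0 * exp(-qT) = 8.8400 * 0.99900050 = 8.83116442
K * exp(-rT) = 9.6100 * 0.99850112 = 9.59559581
C = P + S*exp(-qT) - K*exp(-rT)
C = 1.0553 + 8.83116442 - 9.59559581 = 0.2909


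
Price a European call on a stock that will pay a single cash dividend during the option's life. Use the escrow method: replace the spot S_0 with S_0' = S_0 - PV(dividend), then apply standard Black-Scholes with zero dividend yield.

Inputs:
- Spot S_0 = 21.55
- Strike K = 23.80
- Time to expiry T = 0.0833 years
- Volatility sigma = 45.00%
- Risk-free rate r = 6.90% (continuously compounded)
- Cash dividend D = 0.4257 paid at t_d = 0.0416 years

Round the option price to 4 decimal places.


Answer: Price = 0.3057

Derivation:
PV(D) = D * exp(-r * t_d) = 0.4257 * 0.99713372 = 0.42447982
S_0' = S_0 - PV(D) = 21.5500 - 0.42447982 = 21.12552018
d1 = (ln(S_0'/K) + (r + sigma^2/2)*T) / (sigma*sqrt(T)) = -0.80862116
d2 = d1 - sigma*sqrt(T) = -0.93849898
exp(-rT) = 0.99426879
N(d1) = 0.20936655; N(d2) = 0.17399402
C = S_0' * N(d1) - K * exp(-rT) * N(d2) = 21.12552018 * 0.20936655 - 23.8000 * 0.99426879 * 0.17399402 = 0.3057


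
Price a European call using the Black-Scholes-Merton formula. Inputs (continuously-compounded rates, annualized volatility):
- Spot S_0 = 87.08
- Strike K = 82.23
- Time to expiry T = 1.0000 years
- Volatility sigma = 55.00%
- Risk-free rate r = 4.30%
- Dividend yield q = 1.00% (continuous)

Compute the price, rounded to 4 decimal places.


d1 = (ln(S/K) + (r - q + 0.5*sigma^2) * T) / (sigma * sqrt(T)) = 0.43919461
d2 = d1 - sigma * sqrt(T) = -0.11080539
exp(-rT) = 0.95791139; exp(-qT) = 0.99004983
C = S_0 * exp(-qT) * N(d1) - K * exp(-rT) * N(d2)
N(d1) = 0.66973974; N(d2) = 0.45588534
C = 87.0800 * 0.99004983 * 0.66973974 - 82.2300 * 0.95791139 * 0.45588534 = 21.8310

Answer: Price = 21.8310


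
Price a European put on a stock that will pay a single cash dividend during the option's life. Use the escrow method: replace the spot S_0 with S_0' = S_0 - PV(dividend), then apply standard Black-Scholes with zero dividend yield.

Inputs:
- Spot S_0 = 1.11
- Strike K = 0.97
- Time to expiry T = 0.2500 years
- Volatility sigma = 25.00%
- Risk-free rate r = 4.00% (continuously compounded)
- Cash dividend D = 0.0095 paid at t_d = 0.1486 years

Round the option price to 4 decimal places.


Answer: Price = 0.0090

Derivation:
PV(D) = D * exp(-r * t_d) = 0.0095 * 0.99407363 = 0.00944370
S_0' = S_0 - PV(D) = 1.1100 - 0.00944370 = 1.10055630
d1 = (ln(S_0'/K) + (r + sigma^2/2)*T) / (sigma*sqrt(T)) = 1.15269990
d2 = d1 - sigma*sqrt(T) = 1.02769990
exp(-rT) = 0.99004983
N(-d1) = 0.12451679; N(-d2) = 0.15204551
P = K * exp(-rT) * N(-d2) - S_0' * N(-d1) = 0.9700 * 0.99004983 * 0.15204551 - 1.10055630 * 0.12451679 = 0.0090


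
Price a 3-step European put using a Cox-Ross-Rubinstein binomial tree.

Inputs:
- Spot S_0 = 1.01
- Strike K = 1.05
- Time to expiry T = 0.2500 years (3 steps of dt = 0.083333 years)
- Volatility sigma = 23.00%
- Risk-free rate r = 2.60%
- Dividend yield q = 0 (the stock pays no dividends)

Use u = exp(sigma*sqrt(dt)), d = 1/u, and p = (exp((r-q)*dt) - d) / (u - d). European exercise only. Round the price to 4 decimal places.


dt = T/N = 0.083333
u = exp(sigma*sqrt(dt)) = 1.068649; d = 1/u = 0.935761
p = (exp((r-q)*dt) - d) / (u - d) = 0.499729
Discount per step: exp(-r*dt) = 0.997836
Stock lattice S(k, i) with i counting down-moves:
  k=0: S(0,0) = 1.0100
  k=1: S(1,0) = 1.0793; S(1,1) = 0.9451
  k=2: S(2,0) = 1.1534; S(2,1) = 1.0100; S(2,2) = 0.8844
  k=3: S(3,0) = 1.2326; S(3,1) = 1.0793; S(3,2) = 0.9451; S(3,3) = 0.8276
Terminal payoffs V(N, i) = max(K - S_T, 0):
  V(3,0) = 0.000000; V(3,1) = 0.000000; V(3,2) = 0.104881; V(3,3) = 0.222408
Backward induction: V(k, i) = exp(-r*dt) * [p * V(k+1, i) + (1-p) * V(k+1, i+1)].
  V(2,0) = exp(-r*dt) * [p*0.000000 + (1-p)*0.000000] = 0.000000
  V(2,1) = exp(-r*dt) * [p*0.000000 + (1-p)*0.104881] = 0.052356
  V(2,2) = exp(-r*dt) * [p*0.104881 + (1-p)*0.222408] = 0.163323
  V(1,0) = exp(-r*dt) * [p*0.000000 + (1-p)*0.052356] = 0.026135
  V(1,1) = exp(-r*dt) * [p*0.052356 + (1-p)*0.163323] = 0.107636
  V(0,0) = exp(-r*dt) * [p*0.026135 + (1-p)*0.107636] = 0.066763

Answer: Price = V(0,0) = 0.0668


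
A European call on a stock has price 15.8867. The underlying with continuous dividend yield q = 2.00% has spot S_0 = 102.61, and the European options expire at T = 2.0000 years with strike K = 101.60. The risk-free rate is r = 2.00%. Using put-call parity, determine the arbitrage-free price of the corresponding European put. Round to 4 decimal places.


Put-call parity: C - P = S_0 * exp(-qT) - K * exp(-rT).
S_0 * exp(-qT) = 102.6100 * 0.96078944 = 98.58660435
K * exp(-rT) = 101.6000 * 0.96078944 = 97.61620702
P = C - S*exp(-qT) + K*exp(-rT)
P = 15.8867 - 98.58660435 + 97.61620702 = 14.9163

Answer: Put price = 14.9163


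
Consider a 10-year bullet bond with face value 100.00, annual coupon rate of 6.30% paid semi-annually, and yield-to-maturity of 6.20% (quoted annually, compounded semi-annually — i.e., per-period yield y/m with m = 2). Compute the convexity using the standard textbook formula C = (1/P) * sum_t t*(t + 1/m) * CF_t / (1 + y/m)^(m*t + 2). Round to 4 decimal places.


Answer: Convexity = 67.5817

Derivation:
Coupon per period c = face * coupon_rate / m = 3.150000
Periods per year m = 2; per-period yield y/m = 0.031000
Number of cashflows N = 20
Cashflows (t years, CF_t, discount factor 1/(1+y/m)^(m*t), PV):
  t = 0.5000: CF_t = 3.150000, DF = 0.969932, PV = 3.055286
  t = 1.0000: CF_t = 3.150000, DF = 0.940768, PV = 2.963420
  t = 1.5000: CF_t = 3.150000, DF = 0.912481, PV = 2.874316
  t = 2.0000: CF_t = 3.150000, DF = 0.885045, PV = 2.787892
  t = 2.5000: CF_t = 3.150000, DF = 0.858434, PV = 2.704066
  t = 3.0000: CF_t = 3.150000, DF = 0.832622, PV = 2.622760
  t = 3.5000: CF_t = 3.150000, DF = 0.807587, PV = 2.543899
  t = 4.0000: CF_t = 3.150000, DF = 0.783305, PV = 2.467409
  t = 4.5000: CF_t = 3.150000, DF = 0.759752, PV = 2.393220
  t = 5.0000: CF_t = 3.150000, DF = 0.736908, PV = 2.321261
  t = 5.5000: CF_t = 3.150000, DF = 0.714751, PV = 2.251465
  t = 6.0000: CF_t = 3.150000, DF = 0.693260, PV = 2.183768
  t = 6.5000: CF_t = 3.150000, DF = 0.672415, PV = 2.118107
  t = 7.0000: CF_t = 3.150000, DF = 0.652197, PV = 2.054420
  t = 7.5000: CF_t = 3.150000, DF = 0.632587, PV = 1.992648
  t = 8.0000: CF_t = 3.150000, DF = 0.613566, PV = 1.932733
  t = 8.5000: CF_t = 3.150000, DF = 0.595117, PV = 1.874620
  t = 9.0000: CF_t = 3.150000, DF = 0.577224, PV = 1.818254
  t = 9.5000: CF_t = 3.150000, DF = 0.559868, PV = 1.763583
  t = 10.0000: CF_t = 103.150000, DF = 0.543034, PV = 56.013915
Price P = sum_t PV_t = 100.737043
Convexity numerator sum_t t*(t + 1/m) * CF_t / (1+y/m)^(m*t + 2):
  t = 0.5000: term = 1.437158
  t = 1.0000: term = 4.181837
  t = 1.5000: term = 8.112197
  t = 2.0000: term = 13.113800
  t = 2.5000: term = 19.079244
  t = 3.0000: term = 25.907800
  t = 3.5000: term = 33.505076
  t = 4.0000: term = 41.782691
  t = 4.5000: term = 50.657967
  t = 5.0000: term = 60.053630
  t = 5.5000: term = 69.897533
  t = 6.0000: term = 80.122381
  t = 6.5000: term = 90.665481
  t = 7.0000: term = 101.468494
  t = 7.5000: term = 112.477199
  t = 8.0000: term = 123.641280
  t = 8.5000: term = 134.914102
  t = 9.0000: term = 146.252522
  t = 9.5000: term = 157.616685
  t = 10.0000: term = 5533.092048
Convexity = (1/P) * sum = 6807.979124 / 100.737043 = 67.581685


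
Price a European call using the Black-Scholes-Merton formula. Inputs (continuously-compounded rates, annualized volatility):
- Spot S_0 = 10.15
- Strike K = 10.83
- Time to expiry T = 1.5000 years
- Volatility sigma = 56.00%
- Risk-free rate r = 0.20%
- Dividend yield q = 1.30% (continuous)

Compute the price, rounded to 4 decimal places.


Answer: Price = 2.3813

Derivation:
d1 = (ln(S/K) + (r - q + 0.5*sigma^2) * T) / (sigma * sqrt(T)) = 0.22432317
d2 = d1 - sigma * sqrt(T) = -0.46153396
exp(-rT) = 0.99700450; exp(-qT) = 0.98068890
C = S_0 * exp(-qT) * N(d1) - K * exp(-rT) * N(d2)
N(d1) = 0.58874708; N(d2) = 0.32220778
C = 10.1500 * 0.98068890 * 0.58874708 - 10.8300 * 0.99700450 * 0.32220778 = 2.3813


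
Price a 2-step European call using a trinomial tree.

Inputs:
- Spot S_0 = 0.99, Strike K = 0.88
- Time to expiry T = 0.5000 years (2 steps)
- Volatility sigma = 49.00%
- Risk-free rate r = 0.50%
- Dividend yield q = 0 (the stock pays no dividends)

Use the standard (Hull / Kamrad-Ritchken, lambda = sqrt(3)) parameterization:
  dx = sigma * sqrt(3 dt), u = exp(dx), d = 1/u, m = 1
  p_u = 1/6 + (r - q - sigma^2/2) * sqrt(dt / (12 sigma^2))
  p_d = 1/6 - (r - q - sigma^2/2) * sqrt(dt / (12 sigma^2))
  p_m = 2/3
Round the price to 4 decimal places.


Answer: Price = V(0,0) = 0.1917

Derivation:
dt = T/N = 0.250000; dx = sigma*sqrt(3*dt) = 0.424352
u = exp(dx) = 1.528600; d = 1/u = 0.654193
p_u = 0.132777, p_m = 0.666667, p_d = 0.200557
Discount per step: exp(-r*dt) = 0.998751
Stock lattice S(k, j) with j the centered position index:
  k=0: S(0,+0) = 0.9900
  k=1: S(1,-1) = 0.6477; S(1,+0) = 0.9900; S(1,+1) = 1.5133
  k=2: S(2,-2) = 0.4237; S(2,-1) = 0.6477; S(2,+0) = 0.9900; S(2,+1) = 1.5133; S(2,+2) = 2.3133
Terminal payoffs V(N, j) = max(S_T - K, 0):
  V(2,-2) = 0.000000; V(2,-1) = 0.000000; V(2,+0) = 0.110000; V(2,+1) = 0.633314; V(2,+2) = 1.433253
Backward induction: V(k, j) = exp(-r*dt) * [p_u * V(k+1, j+1) + p_m * V(k+1, j) + p_d * V(k+1, j-1)]
  V(1,-1) = exp(-r*dt) * [p_u*0.110000 + p_m*0.000000 + p_d*0.000000] = 0.014587
  V(1,+0) = exp(-r*dt) * [p_u*0.633314 + p_m*0.110000 + p_d*0.000000] = 0.157226
  V(1,+1) = exp(-r*dt) * [p_u*1.433253 + p_m*0.633314 + p_d*0.110000] = 0.633781
  V(0,+0) = exp(-r*dt) * [p_u*0.633781 + p_m*0.157226 + p_d*0.014587] = 0.191655


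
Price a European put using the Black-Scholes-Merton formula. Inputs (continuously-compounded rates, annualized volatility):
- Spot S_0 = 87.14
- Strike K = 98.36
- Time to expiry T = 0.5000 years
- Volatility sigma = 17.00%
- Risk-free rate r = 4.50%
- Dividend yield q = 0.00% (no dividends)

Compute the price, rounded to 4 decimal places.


Answer: Price = 10.3062

Derivation:
d1 = (ln(S/K) + (r - q + 0.5*sigma^2) * T) / (sigma * sqrt(T)) = -0.76029117
d2 = d1 - sigma * sqrt(T) = -0.88049932
exp(-rT) = 0.97775124; exp(-qT) = 1.00000000
P = K * exp(-rT) * N(-d2) - S_0 * exp(-qT) * N(-d1)
N(-d1) = 0.77645972; N(-d2) = 0.81070556
P = 98.3600 * 0.97775124 * 0.81070556 - 87.1400 * 1.00000000 * 0.77645972 = 10.3062


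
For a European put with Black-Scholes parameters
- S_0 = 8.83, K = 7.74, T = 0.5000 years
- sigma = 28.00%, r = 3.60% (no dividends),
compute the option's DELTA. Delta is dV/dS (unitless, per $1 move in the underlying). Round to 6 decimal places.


Answer: Delta = -0.196175

Derivation:
d1 = 0.8553634711; d2 = 0.6573735723
phi(d1) = 0.2767164711; exp(-qT) = 1.0000000000; exp(-rT) = 0.9821610324
N(-d1) = 0.1961749798
Delta = -exp(-qT) * N(-d1) = -1.0000000000 * 0.1961749798 = -0.196175


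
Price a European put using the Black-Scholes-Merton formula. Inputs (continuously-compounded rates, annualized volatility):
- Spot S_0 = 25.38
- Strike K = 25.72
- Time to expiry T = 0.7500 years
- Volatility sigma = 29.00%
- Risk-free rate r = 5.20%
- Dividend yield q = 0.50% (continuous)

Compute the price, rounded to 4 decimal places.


Answer: Price = 2.2344

Derivation:
d1 = (ln(S/K) + (r - q + 0.5*sigma^2) * T) / (sigma * sqrt(T)) = 0.21294296
d2 = d1 - sigma * sqrt(T) = -0.03820441
exp(-rT) = 0.96175071; exp(-qT) = 0.99625702
P = K * exp(-rT) * N(-d2) - S_0 * exp(-qT) * N(-d1)
N(-d1) = 0.41568573; N(-d2) = 0.51523765
P = 25.7200 * 0.96175071 * 0.51523765 - 25.3800 * 0.99625702 * 0.41568573 = 2.2344


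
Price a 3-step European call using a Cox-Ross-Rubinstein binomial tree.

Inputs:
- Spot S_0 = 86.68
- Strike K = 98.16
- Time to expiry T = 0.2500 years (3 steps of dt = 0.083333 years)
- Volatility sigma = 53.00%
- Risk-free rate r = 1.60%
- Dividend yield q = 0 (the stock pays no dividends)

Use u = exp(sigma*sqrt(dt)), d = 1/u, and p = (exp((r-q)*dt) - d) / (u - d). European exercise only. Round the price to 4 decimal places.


Answer: Price = V(0,0) = 4.9240

Derivation:
dt = T/N = 0.083333
u = exp(sigma*sqrt(dt)) = 1.165322; d = 1/u = 0.858132
p = (exp((r-q)*dt) - d) / (u - d) = 0.466168
Discount per step: exp(-r*dt) = 0.998668
Stock lattice S(k, i) with i counting down-moves:
  k=0: S(0,0) = 86.6800
  k=1: S(1,0) = 101.0101; S(1,1) = 74.3828
  k=2: S(2,0) = 117.7094; S(2,1) = 86.6800; S(2,2) = 63.8303
  k=3: S(3,0) = 137.1694; S(3,1) = 101.0101; S(3,2) = 74.3828; S(3,3) = 54.7748
Terminal payoffs V(N, i) = max(S_T - K, 0):
  V(3,0) = 39.009398; V(3,1) = 2.850149; V(3,2) = 0.000000; V(3,3) = 0.000000
Backward induction: V(k, i) = exp(-r*dt) * [p * V(k+1, i) + (1-p) * V(k+1, i+1)].
  V(2,0) = exp(-r*dt) * [p*39.009398 + (1-p)*2.850149] = 19.680186
  V(2,1) = exp(-r*dt) * [p*2.850149 + (1-p)*0.000000] = 1.326879
  V(2,2) = exp(-r*dt) * [p*0.000000 + (1-p)*0.000000] = 0.000000
  V(1,0) = exp(-r*dt) * [p*19.680186 + (1-p)*1.326879] = 9.869441
  V(1,1) = exp(-r*dt) * [p*1.326879 + (1-p)*0.000000] = 0.617725
  V(0,0) = exp(-r*dt) * [p*9.869441 + (1-p)*0.617725] = 4.924011


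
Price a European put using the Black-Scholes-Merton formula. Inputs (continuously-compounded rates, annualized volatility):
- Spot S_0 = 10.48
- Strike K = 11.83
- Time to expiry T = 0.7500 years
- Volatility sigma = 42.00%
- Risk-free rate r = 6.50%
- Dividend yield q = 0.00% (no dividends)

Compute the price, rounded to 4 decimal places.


Answer: Price = 1.9934

Derivation:
d1 = (ln(S/K) + (r - q + 0.5*sigma^2) * T) / (sigma * sqrt(T)) = -0.01723803
d2 = d1 - sigma * sqrt(T) = -0.38096870
exp(-rT) = 0.95241920; exp(-qT) = 1.00000000
P = K * exp(-rT) * N(-d2) - S_0 * exp(-qT) * N(-d1)
N(-d1) = 0.50687664; N(-d2) = 0.64838676
P = 11.8300 * 0.95241920 * 0.64838676 - 10.4800 * 1.00000000 * 0.50687664 = 1.9934


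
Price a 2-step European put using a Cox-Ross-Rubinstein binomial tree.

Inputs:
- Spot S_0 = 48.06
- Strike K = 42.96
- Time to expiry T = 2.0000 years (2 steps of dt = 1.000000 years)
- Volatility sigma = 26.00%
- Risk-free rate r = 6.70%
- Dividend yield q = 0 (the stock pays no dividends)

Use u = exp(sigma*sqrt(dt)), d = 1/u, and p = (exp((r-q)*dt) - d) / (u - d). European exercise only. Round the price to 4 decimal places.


dt = T/N = 1.000000
u = exp(sigma*sqrt(dt)) = 1.296930; d = 1/u = 0.771052
p = (exp((r-q)*dt) - d) / (u - d) = 0.567135
Discount per step: exp(-r*dt) = 0.935195
Stock lattice S(k, i) with i counting down-moves:
  k=0: S(0,0) = 48.0600
  k=1: S(1,0) = 62.3305; S(1,1) = 37.0567
  k=2: S(2,0) = 80.8382; S(2,1) = 48.0600; S(2,2) = 28.5727
Terminal payoffs V(N, i) = max(K - S_T, 0):
  V(2,0) = 0.000000; V(2,1) = 0.000000; V(2,2) = 14.387342
Backward induction: V(k, i) = exp(-r*dt) * [p * V(k+1, i) + (1-p) * V(k+1, i+1)].
  V(1,0) = exp(-r*dt) * [p*0.000000 + (1-p)*0.000000] = 0.000000
  V(1,1) = exp(-r*dt) * [p*0.000000 + (1-p)*14.387342] = 5.824193
  V(0,0) = exp(-r*dt) * [p*0.000000 + (1-p)*5.824193] = 2.357713

Answer: Price = V(0,0) = 2.3577


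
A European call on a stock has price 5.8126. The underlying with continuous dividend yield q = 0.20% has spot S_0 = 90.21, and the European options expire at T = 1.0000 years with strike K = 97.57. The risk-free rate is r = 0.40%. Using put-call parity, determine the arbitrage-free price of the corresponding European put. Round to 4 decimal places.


Put-call parity: C - P = S_0 * exp(-qT) - K * exp(-rT).
S_0 * exp(-qT) = 90.2100 * 0.99800200 = 90.02976030
K * exp(-rT) = 97.5700 * 0.99600799 = 97.18049952
P = C - S*exp(-qT) + K*exp(-rT)
P = 5.8126 - 90.02976030 + 97.18049952 = 12.9633

Answer: Put price = 12.9633


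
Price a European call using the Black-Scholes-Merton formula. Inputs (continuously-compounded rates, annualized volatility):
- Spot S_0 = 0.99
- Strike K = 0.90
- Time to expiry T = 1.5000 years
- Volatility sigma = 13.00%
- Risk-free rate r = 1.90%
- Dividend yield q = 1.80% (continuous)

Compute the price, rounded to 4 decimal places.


d1 = (ln(S/K) + (r - q + 0.5*sigma^2) * T) / (sigma * sqrt(T)) = 0.68764827
d2 = d1 - sigma * sqrt(T) = 0.52843144
exp(-rT) = 0.97190229; exp(-qT) = 0.97336124
C = S_0 * exp(-qT) * N(d1) - K * exp(-rT) * N(d2)
N(d1) = 0.75416285; N(d2) = 0.70140004
C = 0.9900 * 0.97336124 * 0.75416285 - 0.9000 * 0.97190229 * 0.70140004 = 0.1132

Answer: Price = 0.1132


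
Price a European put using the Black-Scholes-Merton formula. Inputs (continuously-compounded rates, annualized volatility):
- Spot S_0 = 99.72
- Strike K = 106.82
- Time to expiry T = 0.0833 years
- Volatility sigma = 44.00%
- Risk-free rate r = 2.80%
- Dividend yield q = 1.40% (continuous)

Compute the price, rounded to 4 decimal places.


d1 = (ln(S/K) + (r - q + 0.5*sigma^2) * T) / (sigma * sqrt(T)) = -0.46892276
d2 = d1 - sigma * sqrt(T) = -0.59591441
exp(-rT) = 0.99767032; exp(-qT) = 0.99883448
P = K * exp(-rT) * N(-d2) - S_0 * exp(-qT) * N(-d1)
N(-d1) = 0.68043758; N(-d2) = 0.72438380
P = 106.8200 * 0.99767032 * 0.72438380 - 99.7200 * 0.99883448 * 0.68043758 = 9.4243

Answer: Price = 9.4243


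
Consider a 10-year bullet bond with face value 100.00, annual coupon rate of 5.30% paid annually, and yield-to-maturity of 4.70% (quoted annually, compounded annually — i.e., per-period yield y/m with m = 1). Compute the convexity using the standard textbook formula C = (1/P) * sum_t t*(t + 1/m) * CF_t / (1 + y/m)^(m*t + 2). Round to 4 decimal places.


Answer: Convexity = 74.8462

Derivation:
Coupon per period c = face * coupon_rate / m = 5.300000
Periods per year m = 1; per-period yield y/m = 0.047000
Number of cashflows N = 10
Cashflows (t years, CF_t, discount factor 1/(1+y/m)^(m*t), PV):
  t = 1.0000: CF_t = 5.300000, DF = 0.955110, PV = 5.062082
  t = 2.0000: CF_t = 5.300000, DF = 0.912235, PV = 4.834844
  t = 3.0000: CF_t = 5.300000, DF = 0.871284, PV = 4.617807
  t = 4.0000: CF_t = 5.300000, DF = 0.832172, PV = 4.410513
  t = 5.0000: CF_t = 5.300000, DF = 0.794816, PV = 4.212525
  t = 6.0000: CF_t = 5.300000, DF = 0.759137, PV = 4.023424
  t = 7.0000: CF_t = 5.300000, DF = 0.725059, PV = 3.842812
  t = 8.0000: CF_t = 5.300000, DF = 0.692511, PV = 3.670307
  t = 9.0000: CF_t = 5.300000, DF = 0.661424, PV = 3.505547
  t = 10.0000: CF_t = 105.300000, DF = 0.631732, PV = 66.521427
Price P = sum_t PV_t = 104.701288
Convexity numerator sum_t t*(t + 1/m) * CF_t / (1+y/m)^(m*t + 2):
  t = 1.0000: term = 9.235615
  t = 2.0000: term = 26.463080
  t = 3.0000: term = 50.550296
  t = 4.0000: term = 80.468476
  t = 5.0000: term = 115.284349
  t = 6.0000: term = 154.152903
  t = 7.0000: term = 196.310605
  t = 8.0000: term = 241.069102
  t = 9.0000: term = 287.809338
  t = 10.0000: term = 6675.147646
Convexity = (1/P) * sum = 7836.491410 / 104.701288 = 74.846180


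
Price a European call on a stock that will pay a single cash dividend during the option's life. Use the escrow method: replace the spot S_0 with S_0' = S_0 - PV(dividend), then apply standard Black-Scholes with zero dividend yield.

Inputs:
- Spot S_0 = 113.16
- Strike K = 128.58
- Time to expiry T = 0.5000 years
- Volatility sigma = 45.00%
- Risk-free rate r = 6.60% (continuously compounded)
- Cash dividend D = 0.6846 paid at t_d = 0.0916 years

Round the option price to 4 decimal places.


PV(D) = D * exp(-r * t_d) = 0.6846 * 0.99397264 = 0.68047367
S_0' = S_0 - PV(D) = 113.1600 - 0.68047367 = 112.47952633
d1 = (ln(S_0'/K) + (r + sigma^2/2)*T) / (sigma*sqrt(T)) = -0.15762215
d2 = d1 - sigma*sqrt(T) = -0.47582020
exp(-rT) = 0.96753856
N(d1) = 0.43737727; N(d2) = 0.31710124
C = S_0' * N(d1) - K * exp(-rT) * N(d2) = 112.47952633 * 0.43737727 - 128.5800 * 0.96753856 * 0.31710124 = 9.7467

Answer: Price = 9.7467


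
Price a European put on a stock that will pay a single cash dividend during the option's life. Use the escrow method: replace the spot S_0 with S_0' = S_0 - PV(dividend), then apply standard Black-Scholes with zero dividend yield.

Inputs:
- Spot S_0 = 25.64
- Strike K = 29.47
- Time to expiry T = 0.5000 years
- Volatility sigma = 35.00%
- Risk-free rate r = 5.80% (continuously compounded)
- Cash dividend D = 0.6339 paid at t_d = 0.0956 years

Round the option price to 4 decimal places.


Answer: Price = 4.8316

Derivation:
PV(D) = D * exp(-r * t_d) = 0.6339 * 0.99447054 = 0.63039488
S_0' = S_0 - PV(D) = 25.6400 - 0.63039488 = 25.00960512
d1 = (ln(S_0'/K) + (r + sigma^2/2)*T) / (sigma*sqrt(T)) = -0.42219463
d2 = d1 - sigma*sqrt(T) = -0.66968201
exp(-rT) = 0.97141646
N(-d1) = 0.66355852; N(-d2) = 0.74846974
P = K * exp(-rT) * N(-d2) - S_0' * N(-d1) = 29.4700 * 0.97141646 * 0.74846974 - 25.00960512 * 0.66355852 = 4.8316


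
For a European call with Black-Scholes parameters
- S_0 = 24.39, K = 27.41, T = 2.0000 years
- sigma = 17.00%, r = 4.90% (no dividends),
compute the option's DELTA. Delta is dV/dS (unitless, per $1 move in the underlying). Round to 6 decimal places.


d1 = 0.0422820819; d2 = -0.1981342237
phi(d1) = 0.3985858303; exp(-qT) = 1.0000000000; exp(-rT) = 0.9066489038
N(d1) = 0.5168630854
Delta = exp(-qT) * N(d1) = 1.0000000000 * 0.5168630854 = 0.516863

Answer: Delta = 0.516863


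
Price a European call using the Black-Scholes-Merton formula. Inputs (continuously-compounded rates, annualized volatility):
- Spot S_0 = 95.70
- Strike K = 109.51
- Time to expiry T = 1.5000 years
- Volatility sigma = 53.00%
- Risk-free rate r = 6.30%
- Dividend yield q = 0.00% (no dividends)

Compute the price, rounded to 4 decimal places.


d1 = (ln(S/K) + (r - q + 0.5*sigma^2) * T) / (sigma * sqrt(T)) = 0.26247658
d2 = d1 - sigma * sqrt(T) = -0.38663820
exp(-rT) = 0.90982773; exp(-qT) = 1.00000000
C = S_0 * exp(-qT) * N(d1) - K * exp(-rT) * N(d2)
N(d1) = 0.60352298; N(d2) = 0.34951204
C = 95.7000 * 1.00000000 * 0.60352298 - 109.5100 * 0.90982773 * 0.34951204 = 22.9334

Answer: Price = 22.9334


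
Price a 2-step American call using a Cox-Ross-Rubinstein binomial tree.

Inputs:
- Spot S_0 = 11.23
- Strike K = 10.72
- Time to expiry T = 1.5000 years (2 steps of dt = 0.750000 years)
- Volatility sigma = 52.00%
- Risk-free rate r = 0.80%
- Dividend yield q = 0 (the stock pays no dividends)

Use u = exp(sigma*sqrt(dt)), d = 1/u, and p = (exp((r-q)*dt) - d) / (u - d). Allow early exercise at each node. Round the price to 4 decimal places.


Answer: Price = V(0,0) = 2.8592

Derivation:
dt = T/N = 0.750000
u = exp(sigma*sqrt(dt)) = 1.568835; d = 1/u = 0.637416
p = (exp((r-q)*dt) - d) / (u - d) = 0.395743
Discount per step: exp(-r*dt) = 0.994018
Stock lattice S(k, i) with i counting down-moves:
  k=0: S(0,0) = 11.2300
  k=1: S(1,0) = 17.6180; S(1,1) = 7.1582
  k=2: S(2,0) = 27.6398; S(2,1) = 11.2300; S(2,2) = 4.5627
Terminal payoffs V(N, i) = max(S_T - K, 0):
  V(2,0) = 16.919756; V(2,1) = 0.510000; V(2,2) = 0.000000
Backward induction: V(k, i) = exp(-r*dt) * [p * V(k+1, i) + (1-p) * V(k+1, i+1)]; then take max(V_cont, immediate exercise) for American.
  V(1,0) = exp(-r*dt) * [p*16.919756 + (1-p)*0.510000] = 6.962143; exercise = 6.898015; V(1,0) = max -> 6.962143
  V(1,1) = exp(-r*dt) * [p*0.510000 + (1-p)*0.000000] = 0.200621; exercise = 0.000000; V(1,1) = max -> 0.200621
  V(0,0) = exp(-r*dt) * [p*6.962143 + (1-p)*0.200621] = 2.859237; exercise = 0.510000; V(0,0) = max -> 2.859237


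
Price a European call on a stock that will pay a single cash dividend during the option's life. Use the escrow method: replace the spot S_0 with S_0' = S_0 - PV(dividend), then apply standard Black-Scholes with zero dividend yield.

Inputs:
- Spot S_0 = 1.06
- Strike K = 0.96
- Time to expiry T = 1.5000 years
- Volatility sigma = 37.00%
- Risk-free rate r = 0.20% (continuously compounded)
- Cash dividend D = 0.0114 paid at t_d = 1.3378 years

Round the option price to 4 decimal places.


PV(D) = D * exp(-r * t_d) = 0.0114 * 0.99732798 = 0.01136954
S_0' = S_0 - PV(D) = 1.0600 - 0.01136954 = 1.04863046
d1 = (ln(S_0'/K) + (r + sigma^2/2)*T) / (sigma*sqrt(T)) = 0.42806926
d2 = d1 - sigma*sqrt(T) = -0.02508634
exp(-rT) = 0.99700450
N(d1) = 0.66569965; N(d2) = 0.48999305
C = S_0' * N(d1) - K * exp(-rT) * N(d2) = 1.04863046 * 0.66569965 - 0.9600 * 0.99700450 * 0.48999305 = 0.2291

Answer: Price = 0.2291


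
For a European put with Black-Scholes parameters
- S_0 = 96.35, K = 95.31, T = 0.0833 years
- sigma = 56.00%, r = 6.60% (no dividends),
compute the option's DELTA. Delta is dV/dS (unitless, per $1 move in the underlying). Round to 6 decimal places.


Answer: Delta = -0.427801

Derivation:
d1 = 0.1819753327; d2 = 0.0203495922
phi(d1) = 0.3923911739; exp(-qT) = 1.0000000000; exp(-rT) = 0.9945172852
N(-d1) = 0.4278010421
Delta = -exp(-qT) * N(-d1) = -1.0000000000 * 0.4278010421 = -0.427801


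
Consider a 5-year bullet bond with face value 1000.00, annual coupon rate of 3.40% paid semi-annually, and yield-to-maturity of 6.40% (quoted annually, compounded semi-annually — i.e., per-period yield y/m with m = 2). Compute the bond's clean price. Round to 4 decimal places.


Coupon per period c = face * coupon_rate / m = 17.000000
Periods per year m = 2; per-period yield y/m = 0.032000
Number of cashflows N = 10
Cashflows (t years, CF_t, discount factor 1/(1+y/m)^(m*t), PV):
  t = 0.5000: CF_t = 17.000000, DF = 0.968992, PV = 16.472868
  t = 1.0000: CF_t = 17.000000, DF = 0.938946, PV = 15.962082
  t = 1.5000: CF_t = 17.000000, DF = 0.909831, PV = 15.467133
  t = 2.0000: CF_t = 17.000000, DF = 0.881620, PV = 14.987532
  t = 2.5000: CF_t = 17.000000, DF = 0.854283, PV = 14.522803
  t = 3.0000: CF_t = 17.000000, DF = 0.827793, PV = 14.072483
  t = 3.5000: CF_t = 17.000000, DF = 0.802125, PV = 13.636127
  t = 4.0000: CF_t = 17.000000, DF = 0.777253, PV = 13.213301
  t = 4.5000: CF_t = 17.000000, DF = 0.753152, PV = 12.803587
  t = 5.0000: CF_t = 1017.000000, DF = 0.729799, PV = 742.205178
Price P = sum_t PV_t = 873.343095

Answer: Price = 873.3431


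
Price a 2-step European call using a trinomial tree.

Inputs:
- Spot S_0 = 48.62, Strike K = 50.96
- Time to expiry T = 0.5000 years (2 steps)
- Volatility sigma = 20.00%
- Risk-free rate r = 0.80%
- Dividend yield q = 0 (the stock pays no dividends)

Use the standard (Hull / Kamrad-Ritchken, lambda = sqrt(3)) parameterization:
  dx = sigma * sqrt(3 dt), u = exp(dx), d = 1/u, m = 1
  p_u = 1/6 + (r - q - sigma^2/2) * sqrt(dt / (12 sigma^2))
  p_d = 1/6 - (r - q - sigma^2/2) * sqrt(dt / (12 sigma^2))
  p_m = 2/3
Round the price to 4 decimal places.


dt = T/N = 0.250000; dx = sigma*sqrt(3*dt) = 0.173205
u = exp(dx) = 1.189110; d = 1/u = 0.840965
p_u = 0.158006, p_m = 0.666667, p_d = 0.175327
Discount per step: exp(-r*dt) = 0.998002
Stock lattice S(k, j) with j the centered position index:
  k=0: S(0,+0) = 48.6200
  k=1: S(1,-1) = 40.8877; S(1,+0) = 48.6200; S(1,+1) = 57.8145
  k=2: S(2,-2) = 34.3852; S(2,-1) = 40.8877; S(2,+0) = 48.6200; S(2,+1) = 57.8145; S(2,+2) = 68.7478
Terminal payoffs V(N, j) = max(S_T - K, 0):
  V(2,-2) = 0.000000; V(2,-1) = 0.000000; V(2,+0) = 0.000000; V(2,+1) = 6.854525; V(2,+2) = 17.787827
Backward induction: V(k, j) = exp(-r*dt) * [p_u * V(k+1, j+1) + p_m * V(k+1, j) + p_d * V(k+1, j-1)]
  V(1,-1) = exp(-r*dt) * [p_u*0.000000 + p_m*0.000000 + p_d*0.000000] = 0.000000
  V(1,+0) = exp(-r*dt) * [p_u*6.854525 + p_m*0.000000 + p_d*0.000000] = 1.080895
  V(1,+1) = exp(-r*dt) * [p_u*17.787827 + p_m*6.854525 + p_d*0.000000] = 7.365529
  V(0,+0) = exp(-r*dt) * [p_u*7.365529 + p_m*1.080895 + p_d*0.000000] = 1.880632

Answer: Price = V(0,0) = 1.8806


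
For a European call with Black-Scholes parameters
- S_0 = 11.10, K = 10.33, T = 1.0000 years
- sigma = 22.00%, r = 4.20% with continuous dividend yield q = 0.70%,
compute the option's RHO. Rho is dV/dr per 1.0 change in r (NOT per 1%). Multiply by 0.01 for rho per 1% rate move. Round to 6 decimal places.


d1 = 0.5958764781; d2 = 0.3758764781
phi(d1) = 0.3340472190; exp(-qT) = 0.9930244429; exp(-rT) = 0.9588697806
N(d2) = 0.6464956359
Rho = K*T*exp(-rT)*N(d2) = 10.3300 * 1.0000 * 0.9588697806 * 0.6464956359 = 6.403620

Answer: Rho = 6.403620
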